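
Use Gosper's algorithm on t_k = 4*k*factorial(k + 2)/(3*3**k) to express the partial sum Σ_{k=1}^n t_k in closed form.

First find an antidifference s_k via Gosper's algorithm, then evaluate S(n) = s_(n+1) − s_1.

Compute t_(k+1)/t_k: get (k + 1)*(k + 3)/(3*k).
A = k/3 + 1, B = 1, C = k.
f must satisfy (k/3 + 1)·f(k+1) − (1)·f(k) = k.
Degrees (1,0,1) ⇒ d ≤ 0.
Solve for f: f(k) = 3 (degree 0 ≤ 0).
Then R = B(k−1)f/C = 3/k, so s_k = R(k)·t_k = 4*factorial(k + 2)/3**k.
Δs = 4*k*factorial(k + 2)/(3*3**k), as required.
s_(n+1) = 4*3**(-n - 1)*factorial(n + 3) and s_(1) = 8, so S(n) = -8 + 4*factorial(n + 3)/(3*3**n).

S(n) = -8 + 4*factorial(n + 3)/(3*3**n)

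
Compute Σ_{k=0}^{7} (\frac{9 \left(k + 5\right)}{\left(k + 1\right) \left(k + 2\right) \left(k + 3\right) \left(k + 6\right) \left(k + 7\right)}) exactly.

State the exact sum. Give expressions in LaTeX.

Σ = 26/105

Compute t_(k+1)/t_k: get (k + 1)*(k + 6)**2/((k + 4)*(k + 5)*(k + 8)).
Take A(k)=k + 1, B(k)=k + 8, C(k)=k**3 + 14*k**2 + 65*k + 100.
f must satisfy (k + 1)·f(k+1) − (k + 7)·f(k) = k**3 + 14*k**2 + 65*k + 100.
deg f ≤ 6 (via 1,1,3).
Coefficient equations give f(k) = k*(k + 3)*(k + 4)**2*(k + 5)**2/36.
R(k) = B(k−1)·f(k)/C(k) = k*(k + 3)*(k + 4)*(k + 7)/36; s_k = R·t_k = k*(k**2 + 9*k + 20)/(4*(k**3 + 9*k**2 + 20*k + 12)).
s_(k+1) − s_k = 9*(k + 5)/(k**5 + 19*k**4 + 131*k**3 + 401*k**2 + 540*k + 252) = t_k.
Σ_(k=0)^(7) t_k = s_(8) − s_(0) = 26/105 − (0) = 26/105.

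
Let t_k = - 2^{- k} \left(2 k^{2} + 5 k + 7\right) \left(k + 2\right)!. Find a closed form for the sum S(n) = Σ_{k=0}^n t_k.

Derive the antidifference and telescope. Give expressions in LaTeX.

S(n) = 4 - 2 \cdot 2^{- n} n \left(n + 3\right)! - 3 \cdot 2^{- n} \left(n + 3\right)!

t_(k+1)/t_k = (k + 3)*(5*k + 2*(k + 1)**2 + 12)/(2*(2*k**2 + 5*k + 7)).
So A=k/2 + 3/2 and B=1, with C=k**2 + 5*k/2 + 7/2.
Solve (k/2 + 3/2)·f(k+1) − (1)·f(k) = k**2 + 5*k/2 + 7/2.
Bound: deg f ≤ 1.
Solve for f: f(k) = 2*k + 1 (degree 1 ≤ 1).
Then R = B(k−1)f/C = 2*(2*k + 1)/(2*k**2 + 5*k + 7), so s_k = R(k)·t_k = -2**(1 - k)*(2*k + 1)*factorial(k + 2).
Verify: -(2*k**2 + 5*k + 7)*factorial(k + 2)/2**k matches t_k.
Evaluate: s_(n+1) = -(2*n + 3)*factorial(n + 3)/2**n; subtract s_(0) = -4 ⇒ S(n) = 4 - 2*n*factorial(n + 3)/2**n - 3*factorial(n + 3)/2**n.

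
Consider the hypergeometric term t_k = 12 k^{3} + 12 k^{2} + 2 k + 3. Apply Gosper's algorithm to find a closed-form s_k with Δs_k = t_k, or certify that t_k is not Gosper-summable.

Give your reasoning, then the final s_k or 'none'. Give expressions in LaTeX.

The ratio is (12*k**3 + 48*k**2 + 62*k + 29)/(12*k**3 + 12*k**2 + 2*k + 3).
Take A(k)=1, B(k)=1, C(k)=k**3 + k**2 + k/6 + 1/4.
Key eq: (1)·f(k+1) = (1)·f(k) + (k**3 + k**2 + k/6 + 1/4).
Degrees (0,0,3) ⇒ d ≤ 4.
Match coefficients ⇒ f(k) = k*(3*k**3 - 2*k**2 - 2*k + 4)/12.
So s_k = (B(k−1)f/C)·t_k = (k*(3*k**3 - 2*k**2 - 2*k + 4)/(12*k**3 + 12*k**2 + 2*k + 3))·t_k = k*(3*k**3 - 2*k**2 - 2*k + 4).
Δs = 12*k**3 + 12*k**2 + 2*k + 3, as required.

s_k = k \left(3 k^{3} - 2 k^{2} - 2 k + 4\right)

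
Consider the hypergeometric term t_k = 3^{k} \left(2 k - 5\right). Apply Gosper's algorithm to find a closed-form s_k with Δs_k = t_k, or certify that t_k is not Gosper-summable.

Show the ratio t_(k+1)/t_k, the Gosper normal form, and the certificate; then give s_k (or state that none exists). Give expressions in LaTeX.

s_k = 3^{k} \left(k - 4\right)

t_(k+1)/t_k = 3*(2*k - 3)/(2*k - 5).
Normal form (A,B,C) = (3, 1, k - 5/2).
Solve (3)·f(k+1) − (1)·f(k) = k - 5/2.
Bound: deg f ≤ 1.
Match coefficients ⇒ f(k) = (k - 4)/2.
Then R = B(k−1)f/C = (k - 4)/(2*k - 5), so s_k = R(k)·t_k = 3**k*(k - 4).
Δs = 3**k*(2*k - 5), as required.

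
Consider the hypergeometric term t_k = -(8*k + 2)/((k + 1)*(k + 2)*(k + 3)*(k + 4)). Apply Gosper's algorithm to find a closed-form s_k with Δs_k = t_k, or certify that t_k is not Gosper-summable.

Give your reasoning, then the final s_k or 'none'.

s_k = -k*(k**2 + 6*k - 1)/(3*(k + 1)*(k + 2)*(k + 3))

r(k) = (k + 1)*(4*k + 5)/((k + 5)*(4*k + 1)) after simplifying.
Take A(k)=k + 1, B(k)=k + 5, C(k)=k + 1/4.
Solve (k + 1)·f(k+1) − (k + 4)·f(k) = k + 1/4.
From deg A=1, deg B=1, deg C=1: d=3.
Solving with deg f ≤ 3: f(k) = k*(k**2 + 6*k - 1)/24.
So s_k = (B(k−1)f/C)·t_k = (k*(k + 4)*(k**2 + 6*k - 1)/(6*(4*k + 1)))·t_k = -k*(k**2 + 6*k - 1)/(3*(k + 1)*(k + 2)*(k + 3)).
Check: Δs_k = 2*(-4*k - 1)/(k**4 + 10*k**3 + 35*k**2 + 50*k + 24). ✓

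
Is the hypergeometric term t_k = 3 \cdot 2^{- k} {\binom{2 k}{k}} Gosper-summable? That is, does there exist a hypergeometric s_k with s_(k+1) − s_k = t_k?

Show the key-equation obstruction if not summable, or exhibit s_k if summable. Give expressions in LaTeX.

Compute t_(k+1)/t_k: get (2*k + 1)/(k + 1).
Normal form (A,B,C) = (2*k + 1, k + 1, 1).
Need (2*k + 1)·f(k+1) − (k)·f(k) = 1.
deg f ≤ -1 (via 1,1,0).
Bound -1 < 0, so the key equation has no polynomial solution.

No — key equation has no polynomial f.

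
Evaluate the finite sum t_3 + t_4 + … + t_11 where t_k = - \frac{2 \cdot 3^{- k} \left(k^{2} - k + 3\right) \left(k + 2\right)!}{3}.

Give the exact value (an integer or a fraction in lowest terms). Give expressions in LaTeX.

Σ = -7175148560/2187

The ratio is (k + 3)*(-k + (k + 1)**2 + 2)/(3*(k**2 - k + 3)).
Gosper form: A/B · C(k+1)/C(k) with A=k/3 + 1, B=1, C=k**2 - k + 3.
Need (k/3 + 1)·f(k+1) − (1)·f(k) = k**2 - k + 3.
From deg A=1, deg B=0, deg C=2: d=1.
Coefficient equations give f(k) = 3*(k - 2).
Certificate R = B(k−1)f/C = 3*(k - 2)/(k**2 - k + 3) gives s_k = -2*(k - 2)*factorial(k + 2)/3**k.
Check: Δs_k = -2*(k**2 - k + 3)*factorial(k + 2)/(3*3**k). ✓
Evaluate s at k=12 and k=3: -7175168000/2187 and -80/9; difference -7175148560/2187.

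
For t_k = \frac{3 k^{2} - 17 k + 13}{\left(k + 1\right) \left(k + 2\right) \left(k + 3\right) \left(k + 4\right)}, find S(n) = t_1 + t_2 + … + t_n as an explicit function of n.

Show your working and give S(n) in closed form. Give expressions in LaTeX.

S(n) = \frac{n \left(n^{2} - 15 n + 10\right)}{8 \left(n^{3} + 9 n^{2} + 26 n + 24\right)}

r(k) = -(k + 1)*(17*k - 3*(k + 1)**2 + 4)/((k + 5)*(3*k**2 - 17*k + 13)) after simplifying.
Gosper form: A/B · C(k+1)/C(k) with A=k + 1, B=k + 5, C=k**2 - 17*k/3 + 13/3.
Key eq: (k + 1)·f(k+1) = (k + 4)·f(k) + (k**2 - 17*k/3 + 13/3).
Degrees (1,1,2) ⇒ d ≤ 3.
Solving with deg f ≤ 3: f(k) = k*(2*k**2 + 3*k + 34)/9.
So s_k = (B(k−1)f/C)·t_k = (k*(k + 4)*(2*k**2 + 3*k + 34)/(3*(3*k**2 - 17*k + 13)))·t_k = k*(2*k**2 + 3*k + 34)/(3*(k + 1)*(k + 2)*(k + 3)).
Δs = (3*k**2 - 17*k + 13)/(k**4 + 10*k**3 + 35*k**2 + 50*k + 24), as required.
Σ_(k=1)^n t_k = s_(n+1) − s_(1) = ((2*n**3 + 9*n**2 + 46*n + 39)/(3*(n**3 + 9*n**2 + 26*n + 24))) − (13/24), i.e. n*(n**2 - 15*n + 10)/(8*(n**3 + 9*n**2 + 26*n + 24)).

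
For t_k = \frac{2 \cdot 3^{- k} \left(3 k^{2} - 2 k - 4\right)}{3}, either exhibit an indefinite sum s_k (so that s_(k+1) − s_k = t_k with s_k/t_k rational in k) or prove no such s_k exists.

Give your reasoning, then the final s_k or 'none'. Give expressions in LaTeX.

Compute t_(k+1)/t_k: get (3*k**2 + 4*k - 3)/(3*(3*k**2 - 2*k - 4)).
Gosper form: A/B · C(k+1)/C(k) with A=1/3, B=1, C=k**2 - 2*k/3 - 4/3.
Solve (1/3)·f(k+1) − (1)·f(k) = k**2 - 2*k/3 - 4/3.
Bound: deg f ≤ 2.
Coefficient equations give f(k) = -(k + 1)*(3*k - 2)/2.
R(k) = B(k−1)·f(k)/C(k) = -3*(k + 1)*(3*k - 2)/(2*(3*k**2 - 2*k - 4)); s_k = R·t_k = (-3*k**2 - k + 2)/3**k.
s_(k+1) − s_k = 2*(3*k**2 - 2*k - 4)/(3*3**k) = t_k.

s_k = 3^{- k} \left(- 3 k^{2} - k + 2\right)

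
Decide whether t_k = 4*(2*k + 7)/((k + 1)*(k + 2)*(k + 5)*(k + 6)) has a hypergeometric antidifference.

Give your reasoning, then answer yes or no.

Yes. s_k = 4*k*(k + 6)/(5*(k**2 + 6*k + 5)).

The ratio is (k + 1)*(k + 5)*(2*k + 9)/((k + 3)*(k + 7)*(2*k + 7)).
So A=k + 1 and B=k + 7, with C=k**3 + 21*k**2/2 + 73*k/2 + 42.
Key eq: (k + 1)·f(k+1) = (k + 6)·f(k) + (k**3 + 21*k**2/2 + 73*k/2 + 42).
Degrees (1,1,3) ⇒ d ≤ 5.
Solve for f: f(k) = k*(k + 2)*(k + 3)*(k + 4)*(k + 6)/10 (degree 5 ≤ 5).
So s_k = (B(k−1)f/C)·t_k = (k*(k + 2)*(k + 6)**2/(5*(2*k + 7)))·t_k = 4*k*(k + 6)/(5*(k**2 + 6*k + 5)).
Δs = 4*(2*k + 7)/(k**4 + 14*k**3 + 65*k**2 + 112*k + 60), as required.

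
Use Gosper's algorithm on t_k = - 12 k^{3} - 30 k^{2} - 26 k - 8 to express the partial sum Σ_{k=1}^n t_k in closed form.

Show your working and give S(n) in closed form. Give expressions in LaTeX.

S(n) = n \left(- 3 n^{3} - 16 n^{2} - 31 n - 26\right)

r(k) = (6*k**3 + 33*k**2 + 61*k + 38)/(6*k**3 + 15*k**2 + 13*k + 4) after simplifying.
A = 1, B = 1, C = k**3 + 5*k**2/2 + 13*k/6 + 2/3.
Key eq: (1)·f(k+1) = (1)·f(k) + (k**3 + 5*k**2/2 + 13*k/6 + 2/3).
d = 4 from the (0,0,3) case.
Match coefficients ⇒ f(k) = k**2*(k + 1)*(3*k + 1)/12.
R(k) = B(k−1)·f(k)/C(k) = k**2*(3*k + 1)/(2*(6*k**2 + 9*k + 4)); s_k = R·t_k = k**2*(-3*k**2 - 4*k - 1).
Verify: -12*k**3 - 30*k**2 - 26*k - 8 matches t_k.
Telescope: S(n) = s_(n+1) − s_(1) = -3*n**4 - 16*n**3 - 31*n**2 - 26*n - 8 − (-8) = n*(-3*n**3 - 16*n**2 - 31*n - 26).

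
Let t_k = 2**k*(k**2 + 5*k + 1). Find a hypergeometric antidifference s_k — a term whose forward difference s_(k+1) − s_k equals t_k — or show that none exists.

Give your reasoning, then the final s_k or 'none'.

r(k) = 2*(k**2 + 7*k + 7)/(k**2 + 5*k + 1) after simplifying.
So A=2 and B=1, with C=k**2 + 5*k + 1.
Solve (2)·f(k+1) − (1)·f(k) = k**2 + 5*k + 1.
Degrees (0,0,2) ⇒ d ≤ 2.
Solving with deg f ≤ 2: f(k) = k**2 + k - 3.
Then R = B(k−1)f/C = (k**2 + k - 3)/(k**2 + 5*k + 1), so s_k = R(k)·t_k = 2**k*(k**2 + k - 3).
Δs = 2**k*(k**2 + 5*k + 1), as required.

s_k = 2**k*(k**2 + k - 3)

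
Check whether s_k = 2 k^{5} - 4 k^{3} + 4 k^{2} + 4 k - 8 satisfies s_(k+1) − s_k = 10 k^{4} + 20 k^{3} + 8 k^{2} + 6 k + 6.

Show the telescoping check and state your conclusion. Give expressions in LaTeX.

s_(k+1) = 4*k + 2*(k + 1)**5 - 4*(k + 1)**3 + 4*(k + 1)**2 - 4
s_(k+1) − s_k = 10*k**4 + 20*k**3 + 8*k**2 + 6*k + 6
(s_(k+1) − s_k) − t_k = 0

valid; difference matches t_k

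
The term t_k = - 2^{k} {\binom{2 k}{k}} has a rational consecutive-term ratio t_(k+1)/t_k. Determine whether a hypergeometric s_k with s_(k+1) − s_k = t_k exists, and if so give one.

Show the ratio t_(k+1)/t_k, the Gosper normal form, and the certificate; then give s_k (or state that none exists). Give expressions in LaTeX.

none — t_k is not Gosper-summable

The ratio is 4*(2*k + 1)/(k + 1).
Take A(k)=8*k + 4, B(k)=k + 1, C(k)=1.
Need (8*k + 4)·f(k+1) − (k)·f(k) = 1.
d = -1 from the (1,1,0) case.
deg f ≤ -1 is impossible — no certificate.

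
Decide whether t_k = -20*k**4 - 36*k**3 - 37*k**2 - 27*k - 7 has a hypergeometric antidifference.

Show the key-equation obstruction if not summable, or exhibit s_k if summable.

Yes. s_k = k*(-4*k**4 + k**3 - k**2 - 4*k + 1).

r(k) = (20*k**4 + 116*k**3 + 265*k**2 + 289*k + 127)/(20*k**4 + 36*k**3 + 37*k**2 + 27*k + 7) after simplifying.
Normal form (A,B,C) = (1, 1, k**4 + 9*k**3/5 + 37*k**2/20 + 27*k/20 + 7/20).
Key eq: (1)·f(k+1) = (1)·f(k) + (k**4 + 9*k**3/5 + 37*k**2/20 + 27*k/20 + 7/20).
d = 5 from the (0,0,4) case.
Match coefficients ⇒ f(k) = k*(4*k**4 - k**3 + k**2 + 4*k - 1)/20.
So s_k = (B(k−1)f/C)·t_k = (k*(4*k**4 - k**3 + k**2 + 4*k - 1)/(20*k**4 + 36*k**3 + 37*k**2 + 27*k + 7))·t_k = k*(-4*k**4 + k**3 - k**2 - 4*k + 1).
Check: Δs_k = -20*k**4 - 36*k**3 - 37*k**2 - 27*k - 7. ✓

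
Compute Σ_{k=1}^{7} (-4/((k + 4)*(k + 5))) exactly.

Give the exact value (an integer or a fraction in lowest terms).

Σ = -7/15

Ratio r(k) = (k + 4)/(k + 6).
Take A(k)=k + 4, B(k)=k + 6, C(k)=1.
Key eq: (k + 4)·f(k+1) = (k + 5)·f(k) + (1).
From deg A=1, deg B=1, deg C=0: d=1.
Solve for f: f(k) = k/4 (degree 1 ≤ 1).
Certificate R = B(k−1)f/C = k*(k + 5)/4 gives s_k = -k/(k + 4).
Verify: -4/(k**2 + 9*k + 20) matches t_k.
Sum = s_(8) − s_(1); s_(8) = -2/3, s_(1) = -1/5 ⇒ -7/15.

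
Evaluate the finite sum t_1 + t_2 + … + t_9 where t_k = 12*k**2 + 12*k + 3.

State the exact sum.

Σ = 3987

r(k) = (4*k**2 + 12*k + 9)/(4*k**2 + 4*k + 1) after simplifying.
Normal form (A,B,C) = (1, 1, k**2 + k + 1/4).
Solve (1)·f(k+1) − (1)·f(k) = k**2 + k + 1/4.
Degrees (0,0,2) ⇒ d ≤ 3.
A polynomial solution: f(k) = k*(2*k - 1)*(2*k + 1)/12.
Then R = B(k−1)f/C = k*(2*k - 1)/(3*(2*k + 1)), so s_k = R(k)·t_k = 4*k**3 - k.
Verify: 12*k**2 + 12*k + 3 matches t_k.
Evaluate s at k=10 and k=1: 3990 and 3; difference 3987.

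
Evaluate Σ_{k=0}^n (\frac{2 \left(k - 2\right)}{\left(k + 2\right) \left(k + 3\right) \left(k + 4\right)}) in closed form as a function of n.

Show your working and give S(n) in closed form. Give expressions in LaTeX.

Ratio r(k) = (k - 1)*(k + 2)/((k - 2)*(k + 5)).
Factor: A=k + 2; B=k + 5; C=k - 2.
f must satisfy (k + 2)·f(k+1) − (k + 4)·f(k) = k - 2.
Bound: deg f ≤ 2.
Coefficient equations give f(k) = -k.
Then R = B(k−1)f/C = -k*(k + 4)/(k - 2), so s_k = R(k)·t_k = -2*k/((k + 2)*(k + 3)).
s_(k+1) − s_k = 2*(k - 2)/(k**3 + 9*k**2 + 26*k + 24) = t_k.
Σ_(k=0)^n t_k = s_(n+1) − s_(0) = (2*(-n - 1)/(n**2 + 7*n + 12)) − (0), i.e. 2*(-n - 1)/(n**2 + 7*n + 12).

S(n) = \frac{2 \left(- n - 1\right)}{n^{2} + 7 n + 12}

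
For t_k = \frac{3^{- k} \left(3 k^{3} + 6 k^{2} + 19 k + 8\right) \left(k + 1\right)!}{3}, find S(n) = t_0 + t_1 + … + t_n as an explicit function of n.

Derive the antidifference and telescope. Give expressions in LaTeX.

t_(k+1)/t_k = (3*k**4 + 21*k**3 + 70*k**2 + 116*k + 72)/(3*(3*k**3 + 6*k**2 + 19*k + 8)).
Factor: A=k/3 + 2/3; B=1; C=k**3 + 2*k**2 + 19*k/3 + 8/3.
Key eq: (k/3 + 2/3)·f(k+1) = (1)·f(k) + (k**3 + 2*k**2 + 19*k/3 + 8/3).
d = 2 from the (1,0,3) case.
Solving with deg f ≤ 2: f(k) = 3*k**2 + 3*k + 4.
Get s_k = R·t_k = (3*k**2 + 3*k + 4)*factorial(k + 1)/3**k with R(k) = B(k−1)f(k)/C(k) = 3*(3*k**2 + 3*k + 4)/(3*k**3 + 6*k**2 + 19*k + 8).
s_(k+1) − s_k = (3*k**3 + 6*k**2 + 19*k + 8)*factorial(k + 1)/(3*3**k) = t_k.
Evaluate: s_(n+1) = 3**(-n - 1)*(3*n**2 + 9*n + 10)*factorial(n + 2); subtract s_(0) = 4 ⇒ S(n) = (-12*3**n + 3*n**4*factorial(n) + 18*n**3*factorial(n) + 43*n**2*factorial(n) + 48*n*factorial(n) + 20*factorial(n))/(3*3**n).

S(n) = \frac{3^{- n} \left(- 12 \cdot 3^{n} + 3 n^{4} n! + 18 n^{3} n! + 43 n^{2} n! + 48 n n! + 20 n!\right)}{3}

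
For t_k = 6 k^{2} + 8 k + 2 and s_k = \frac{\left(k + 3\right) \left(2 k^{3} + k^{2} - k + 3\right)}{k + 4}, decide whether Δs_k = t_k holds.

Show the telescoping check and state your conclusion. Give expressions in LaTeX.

Invalid: residual \frac{- 4 k^{3} - 31 k^{2} - 35 k - 5}{k^{2} + 9 k + 20} ≠ 0.

s_(k+1) = (k + 4)*(-k + 2*(k + 1)**3 + (k + 1)**2 + 2)/(k + 5)
s_(k+1) − s_k = (6*k**4 + 58*k**3 + 163*k**2 + 143*k + 35)/(k**2 + 9*k + 20)
(s_(k+1) − s_k) − t_k = (-4*k**3 - 31*k**2 - 35*k - 5)/(k**2 + 9*k + 20)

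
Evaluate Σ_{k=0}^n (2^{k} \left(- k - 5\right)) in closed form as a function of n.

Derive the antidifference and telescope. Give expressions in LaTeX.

Step 1: r(k) = 2*(k + 6)/(k + 5).
Take A(k)=2, B(k)=1, C(k)=k + 5.
Key eq: (2)·f(k+1) = (1)·f(k) + (k + 5).
d = 1 from the (0,0,1) case.
Coefficient equations give f(k) = k + 3.
R(k) = B(k−1)·f(k)/C(k) = (k + 3)/(k + 5); s_k = R·t_k = 2**k*(-k - 3).
Check: Δs_k = 2**k*(-k - 5). ✓
Telescope: S(n) = s_(n+1) − s_(0) = 2**(n + 1)*(-n - 4) − (-3) = -2**(n + 1)*n - 2**(n + 3) + 3.

S(n) = - 2^{n + 1} n - 2^{n + 3} + 3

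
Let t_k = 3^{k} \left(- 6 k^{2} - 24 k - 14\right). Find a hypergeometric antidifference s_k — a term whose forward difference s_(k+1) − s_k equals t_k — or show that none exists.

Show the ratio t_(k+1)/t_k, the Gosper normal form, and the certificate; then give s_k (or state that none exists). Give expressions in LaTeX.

s_k = 3^{k} \left(- 3 k^{2} - 3 k + 2\right)

The ratio is 3*(3*k**2 + 18*k + 22)/(3*k**2 + 12*k + 7).
A = 3, B = 1, C = k**2 + 4*k + 7/3.
Solve (3)·f(k+1) − (1)·f(k) = k**2 + 4*k + 7/3.
Bound: deg f ≤ 2.
Solve for f: f(k) = (3*k**2 + 3*k - 2)/6 (degree 2 ≤ 2).
Get s_k = R·t_k = 3**k*(-3*k**2 - 3*k + 2) with R(k) = B(k−1)f(k)/C(k) = (3*k**2 + 3*k - 2)/(2*(3*k**2 + 12*k + 7)).
Verify: 3**k*(-6*k**2 - 24*k - 14) matches t_k.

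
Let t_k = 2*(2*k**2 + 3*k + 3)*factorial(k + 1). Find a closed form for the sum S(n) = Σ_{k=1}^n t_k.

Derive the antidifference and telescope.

The ratio is (k + 2)*(3*k + 2*(k + 1)**2 + 6)/(2*k**2 + 3*k + 3).
Normal form (A,B,C) = (k + 2, 1, k**2 + 3*k/2 + 3/2).
f must satisfy (k + 2)·f(k+1) − (1)·f(k) = k**2 + 3*k/2 + 3/2.
From deg A=1, deg B=0, deg C=2: d=1.
A polynomial solution: f(k) = (2*k - 1)/2.
Get s_k = R·t_k = 2*(2*k - 1)*factorial(k + 1) with R(k) = B(k−1)f(k)/C(k) = (2*k - 1)/(2*k**2 + 3*k + 3).
Verify: 2*(2*k**2 + 3*k + 3)*factorial(k + 1) matches t_k.
Evaluate: s_(n+1) = 2*(2*n + 1)*factorial(n + 2); subtract s_(1) = 4 ⇒ S(n) = 4*n*factorial(n + 2) + 2*factorial(n + 2) - 4.

S(n) = 4*n*factorial(n + 2) + 2*factorial(n + 2) - 4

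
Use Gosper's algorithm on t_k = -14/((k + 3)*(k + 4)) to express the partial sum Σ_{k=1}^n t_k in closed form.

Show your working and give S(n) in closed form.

S(n) = -7*n/(2*n + 8)

Ratio r(k) = (k + 3)/(k + 5).
A = k + 3, B = k + 5, C = 1.
Key eq: (k + 3)·f(k+1) = (k + 4)·f(k) + (1).
Bound: deg f ≤ 1.
Solve for f: f(k) = k/3 (degree 1 ≤ 1).
Then R = B(k−1)f/C = k*(k + 4)/3, so s_k = R(k)·t_k = -14*k/(3*k + 9).
s_(k+1) − s_k = -14/(k**2 + 7*k + 12) = t_k.
Σ_(k=1)^n t_k = s_(n+1) − s_(1) = (14*(-n - 1)/(3*(n + 4))) − (-7/6), i.e. -7*n/(2*n + 8).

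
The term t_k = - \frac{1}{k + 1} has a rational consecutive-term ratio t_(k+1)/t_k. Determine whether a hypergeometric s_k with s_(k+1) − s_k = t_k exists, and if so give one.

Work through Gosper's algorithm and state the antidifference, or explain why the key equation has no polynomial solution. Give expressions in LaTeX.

The ratio is (k + 1)/(k + 2).
Gosper form: A/B · C(k+1)/C(k) with A=k + 1, B=k + 2, C=1.
Solve (k + 1)·f(k+1) − (k + 1)·f(k) = 1.
Bound: deg f ≤ 0.
Write f(k) = c0. Then LHS − RHS = -1, requiring -1 = 0: contradictory. No certificate.

none — t_k is not Gosper-summable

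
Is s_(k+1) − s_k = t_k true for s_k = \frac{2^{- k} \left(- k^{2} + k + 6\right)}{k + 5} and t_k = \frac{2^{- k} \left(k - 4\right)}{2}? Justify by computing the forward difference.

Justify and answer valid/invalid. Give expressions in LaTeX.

Invalid: residual \frac{3 \cdot 2^{- k} \left(- k^{2} - 3 k + 26\right)}{2 \left(k^{2} + 11 k + 30\right)} ≠ 0.

s_(k+1) = (-k**2 - k + 6)/(2*2**k*(k + 6))
s_(k+1) − s_k = (k**3 + 4*k**2 - 23*k - 42)/(2*2**k*(k**2 + 11*k + 30))
(s_(k+1) − s_k) − t_k = 3*(-k**2 - 3*k + 26)/(2*2**k*(k**2 + 11*k + 30))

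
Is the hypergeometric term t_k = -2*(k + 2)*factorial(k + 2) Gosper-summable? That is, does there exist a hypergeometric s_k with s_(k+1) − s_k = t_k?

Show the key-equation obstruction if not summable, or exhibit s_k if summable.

Yes. s_k = -2*factorial(k + 2).

The ratio is (k + 3)**2/(k + 2).
Take A(k)=k + 3, B(k)=1, C(k)=k + 2.
Key eq: (k + 3)·f(k+1) = (1)·f(k) + (k + 2).
Degrees (1,0,1) ⇒ d ≤ 0.
Coefficient equations give f(k) = 1.
Certificate R = B(k−1)f/C = 1/(k + 2) gives s_k = -2*factorial(k + 2).
Δs = -2*(k + 2)*factorial(k + 2), as required.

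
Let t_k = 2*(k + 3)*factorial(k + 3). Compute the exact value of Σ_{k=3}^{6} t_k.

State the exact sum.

Compute t_(k+1)/t_k: get (k + 4)**2/(k + 3).
Gosper form: A/B · C(k+1)/C(k) with A=k + 4, B=1, C=k + 3.
Solve (k + 4)·f(k+1) − (1)·f(k) = k + 3.
From deg A=1, deg B=0, deg C=1: d=0.
Match coefficients ⇒ f(k) = 1.
Then R = B(k−1)f/C = 1/(k + 3), so s_k = R(k)·t_k = 2*factorial(k + 3).
Δs = 2*(k + 3)*factorial(k + 3), as required.
Telescoping: Σ = s_(7) − s_(3) = 7257600 − (1440) = 7256160.

Σ = 7256160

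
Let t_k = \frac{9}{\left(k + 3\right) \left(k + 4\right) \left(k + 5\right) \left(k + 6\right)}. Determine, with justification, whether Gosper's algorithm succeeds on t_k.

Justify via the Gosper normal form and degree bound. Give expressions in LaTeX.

Ratio r(k) = (k + 3)/(k + 7).
Factor: A=k + 3; B=k + 7; C=1.
f must satisfy (k + 3)·f(k+1) − (k + 6)·f(k) = 1.
d = 3 from the (1,1,0) case.
Match coefficients ⇒ f(k) = k*(k**2 + 12*k + 47)/180.
R(k) = B(k−1)·f(k)/C(k) = k*(k + 6)*(k**2 + 12*k + 47)/180; s_k = R·t_k = k*(k**2 + 12*k + 47)/(20*(k + 3)*(k + 4)*(k + 5)).
Δs = 9/(k**4 + 18*k**3 + 119*k**2 + 342*k + 360), as required.

Yes. s_k = \frac{k \left(k^{2} + 12 k + 47\right)}{20 \left(k + 3\right) \left(k + 4\right) \left(k + 5\right)}.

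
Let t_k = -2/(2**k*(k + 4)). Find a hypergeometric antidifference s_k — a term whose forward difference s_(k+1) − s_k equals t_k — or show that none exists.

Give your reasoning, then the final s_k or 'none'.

Compute t_(k+1)/t_k: get (k + 4)/(2*(k + 5)).
Normal form (A,B,C) = (k/2 + 2, k + 5, 1).
f must satisfy (k/2 + 2)·f(k+1) − (k + 4)·f(k) = 1.
d = -1 from the (1,1,0) case.
d = -1 < 0 ⇒ no nonzero polynomial f; not summable.

no hypergeometric antidifference exists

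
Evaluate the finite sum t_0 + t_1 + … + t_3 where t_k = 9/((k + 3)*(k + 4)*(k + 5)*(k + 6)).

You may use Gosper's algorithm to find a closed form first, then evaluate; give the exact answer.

t_(k+1)/t_k = (k + 3)/(k + 7).
Normal form (A,B,C) = (k + 3, k + 7, 1).
f must satisfy (k + 3)·f(k+1) − (k + 6)·f(k) = 1.
Degrees (1,1,0) ⇒ d ≤ 3.
A polynomial solution: f(k) = k*(k**2 + 12*k + 47)/180.
Then R = B(k−1)f/C = k*(k + 6)*(k**2 + 12*k + 47)/180, so s_k = R(k)·t_k = k*(k**2 + 12*k + 47)/(20*(k + 3)*(k + 4)*(k + 5)).
s_(k+1) − s_k = 9/(k**4 + 18*k**3 + 119*k**2 + 342*k + 360) = t_k.
Evaluate s at k=4 and k=0: 37/840 and 0; difference 37/840.

Σ = 37/840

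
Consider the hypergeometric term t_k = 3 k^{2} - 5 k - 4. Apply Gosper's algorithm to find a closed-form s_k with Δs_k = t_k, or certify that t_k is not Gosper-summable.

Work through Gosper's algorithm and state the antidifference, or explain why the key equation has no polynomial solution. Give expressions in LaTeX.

Compute t_(k+1)/t_k: get (3*k**2 + k - 6)/(3*k**2 - 5*k - 4).
Take A(k)=1, B(k)=1, C(k)=k**2 - 5*k/3 - 4/3.
f must satisfy (1)·f(k+1) − (1)·f(k) = k**2 - 5*k/3 - 4/3.
d = 3 from the (0,0,2) case.
A polynomial solution: f(k) = k*(k**2 - 4*k - 1)/3.
Certificate R = B(k−1)f/C = k*(k**2 - 4*k - 1)/(3*k**2 - 5*k - 4) gives s_k = k*(k**2 - 4*k - 1).
s_(k+1) − s_k = 3*k**2 - 5*k - 4 = t_k.

s_k = k \left(k^{2} - 4 k - 1\right)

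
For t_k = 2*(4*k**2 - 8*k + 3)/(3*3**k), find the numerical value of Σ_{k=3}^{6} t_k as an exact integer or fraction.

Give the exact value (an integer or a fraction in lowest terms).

r(k) = (2*k + 1)/(3*(2*k - 3)) after simplifying.
Normal form (A,B,C) = (1/3, 1, k**2 - 2*k + 3/4).
Key eq: (1/3)·f(k+1) = (1)·f(k) + (k**2 - 2*k + 3/4).
Degrees (0,0,2) ⇒ d ≤ 2.
A polynomial solution: f(k) = -3*(4*k**2 - 4*k + 3)/8.
Get s_k = R·t_k = (-4*k**2 + 4*k - 3)/3**k with R(k) = B(k−1)f(k)/C(k) = -3*(4*k**2 - 4*k + 3)/(2*(2*k - 3)*(2*k - 1)).
Check: Δs_k = 2*(4*k**2 - 8*k + 3)/(3*3**k). ✓
Σ_(k=3)^(6) t_k = s_(7) − s_(3) = -19/243 − (-1) = 224/243.

Σ = 224/243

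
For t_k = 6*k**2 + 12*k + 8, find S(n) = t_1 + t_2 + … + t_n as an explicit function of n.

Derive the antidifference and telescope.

S(n) = n*(2*n**2 + 9*n + 15)

The ratio is (3*k**2 + 12*k + 13)/(3*k**2 + 6*k + 4).
A = 1, B = 1, C = k**2 + 2*k + 4/3.
Need (1)·f(k+1) − (1)·f(k) = k**2 + 2*k + 4/3.
deg f ≤ 3 (via 0,0,2).
Solving with deg f ≤ 3: f(k) = k*(2*k**2 + 3*k + 3)/6.
Then R = B(k−1)f/C = k*(2*k**2 + 3*k + 3)/(2*(3*k**2 + 6*k + 4)), so s_k = R(k)·t_k = k*(2*k**2 + 3*k + 3).
Check: Δs_k = 6*k**2 + 12*k + 8. ✓
Σ_(k=1)^n t_k = s_(n+1) − s_(1) = (2*n**3 + 9*n**2 + 15*n + 8) − (8), i.e. n*(2*n**2 + 9*n + 15).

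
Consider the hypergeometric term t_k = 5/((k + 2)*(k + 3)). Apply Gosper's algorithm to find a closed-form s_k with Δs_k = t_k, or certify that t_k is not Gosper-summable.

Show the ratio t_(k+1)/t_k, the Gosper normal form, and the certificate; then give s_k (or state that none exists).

s_k = 5*k/(2*(k + 2))

The ratio is (k + 2)/(k + 4).
Factor: A=k + 2; B=k + 4; C=1.
f must satisfy (k + 2)·f(k+1) − (k + 3)·f(k) = 1.
From deg A=1, deg B=1, deg C=0: d=1.
Coefficient equations give f(k) = k/2.
Certificate R = B(k−1)f/C = k*(k + 3)/2 gives s_k = 5*k/(2*(k + 2)).
Check: Δs_k = 5/(k**2 + 5*k + 6). ✓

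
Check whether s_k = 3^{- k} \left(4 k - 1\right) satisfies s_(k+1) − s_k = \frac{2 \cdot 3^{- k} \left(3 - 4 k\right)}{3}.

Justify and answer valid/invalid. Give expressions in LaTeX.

Valid: the claim telescopes to t_k.

s_(k+1) = (4*k + 3)/(3*3**k)
s_(k+1) − s_k = 2*(3 - 4*k)/(3*3**k)
(s_(k+1) − s_k) − t_k = 0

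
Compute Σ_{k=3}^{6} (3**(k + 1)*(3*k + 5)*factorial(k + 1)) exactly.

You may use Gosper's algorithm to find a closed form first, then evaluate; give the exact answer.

r(k) = 3*(k + 2)*(3*k + 8)/(3*k + 5) after simplifying.
Take A(k)=3*k + 6, B(k)=1, C(k)=k + 5/3.
Set up (3*k + 6)·f(k+1) − (1)·f(k) − (k + 5/3) = 0.
Bound: deg f ≤ 0.
A polynomial solution: f(k) = 1/3.
Certificate R = B(k−1)f/C = 1/(3*k + 5) gives s_k = 3**(k + 1)*factorial(k + 1).
Verify: 3**(k + 1)*(3*k + 5)*factorial(k + 1) matches t_k.
Sum = s_(7) − s_(3); s_(7) = 264539520, s_(3) = 1944 ⇒ 264537576.

Σ = 264537576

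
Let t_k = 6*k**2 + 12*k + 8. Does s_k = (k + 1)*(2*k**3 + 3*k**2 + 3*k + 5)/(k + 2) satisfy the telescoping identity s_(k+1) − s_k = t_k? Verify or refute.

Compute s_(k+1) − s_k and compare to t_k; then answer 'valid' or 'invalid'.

Invalid: residual (-4*k**3 - 21*k**2 - 29*k - 11)/(k**2 + 5*k + 6) ≠ 0.

s_(k+1) = (2*k**4 + 13*k**3 + 33*k**2 + 43*k + 26)/(k + 3)
s_(k+1) − s_k = (6*k**4 + 38*k**3 + 83*k**2 + 83*k + 37)/(k**2 + 5*k + 6)
(s_(k+1) − s_k) − t_k = (-4*k**3 - 21*k**2 - 29*k - 11)/(k**2 + 5*k + 6)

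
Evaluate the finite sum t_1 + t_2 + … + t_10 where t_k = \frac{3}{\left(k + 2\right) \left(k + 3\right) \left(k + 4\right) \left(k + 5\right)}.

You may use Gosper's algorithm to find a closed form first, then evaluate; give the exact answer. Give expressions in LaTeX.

t_(k+1)/t_k = (k + 2)/(k + 6).
Take A(k)=k + 2, B(k)=k + 6, C(k)=1.
Key eq: (k + 2)·f(k+1) = (k + 5)·f(k) + (1).
Degrees (1,1,0) ⇒ d ≤ 3.
Solving with deg f ≤ 3: f(k) = k*(k**2 + 9*k + 26)/72.
Get s_k = R·t_k = k*(k**2 + 9*k + 26)/(24*(k + 2)*(k + 3)*(k + 4)) with R(k) = B(k−1)f(k)/C(k) = k*(k + 5)*(k**2 + 9*k + 26)/72.
Δs = 3/(k**4 + 14*k**3 + 71*k**2 + 154*k + 120), as required.
Telescoping: Σ = s_(11) − s_(1) = 451/10920 − (1/40) = 89/5460.

Σ = 89/5460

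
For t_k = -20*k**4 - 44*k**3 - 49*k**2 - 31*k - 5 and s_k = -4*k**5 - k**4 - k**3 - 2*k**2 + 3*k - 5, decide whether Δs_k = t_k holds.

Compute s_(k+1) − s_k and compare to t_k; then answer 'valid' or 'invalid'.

s_(k+1) = -4*k**5 - 21*k**4 - 45*k**3 - 51*k**2 - 28*k - 10
s_(k+1) − s_k = -20*k**4 - 44*k**3 - 49*k**2 - 31*k - 5
(s_(k+1) − s_k) − t_k = 0

valid; difference matches t_k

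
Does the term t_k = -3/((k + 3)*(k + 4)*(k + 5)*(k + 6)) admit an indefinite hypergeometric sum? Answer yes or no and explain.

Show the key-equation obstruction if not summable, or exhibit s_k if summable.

t_(k+1)/t_k = (k + 3)/(k + 7).
Normal form (A,B,C) = (k + 3, k + 7, 1).
f must satisfy (k + 3)·f(k+1) − (k + 6)·f(k) = 1.
From deg A=1, deg B=1, deg C=0: d=3.
Match coefficients ⇒ f(k) = k*(k**2 + 12*k + 47)/180.
Then R = B(k−1)f/C = k*(k + 6)*(k**2 + 12*k + 47)/180, so s_k = R(k)·t_k = k*(-k**2 - 12*k - 47)/(60*(k + 3)*(k + 4)*(k + 5)).
Check: Δs_k = -3/(k**4 + 18*k**3 + 119*k**2 + 342*k + 360). ✓

Yes. s_k = k*(-k**2 - 12*k - 47)/(60*(k + 3)*(k + 4)*(k + 5)).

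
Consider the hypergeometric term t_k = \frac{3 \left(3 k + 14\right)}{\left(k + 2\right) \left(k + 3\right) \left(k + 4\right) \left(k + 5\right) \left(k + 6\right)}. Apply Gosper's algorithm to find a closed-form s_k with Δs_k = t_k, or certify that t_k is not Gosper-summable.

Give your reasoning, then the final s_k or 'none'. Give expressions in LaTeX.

The ratio is (k + 2)*(3*k + 17)/((k + 7)*(3*k + 14)).
A = k + 2, B = k + 7, C = k + 14/3.
Key eq: (k + 2)·f(k+1) = (k + 6)·f(k) + (k + 14/3).
Bound: deg f ≤ 4.
Solving with deg f ≤ 4: f(k) = k*(k + 4)*(k**2 + 10*k + 31)/90.
Certificate R = B(k−1)f/C = k*(k + 4)*(k + 6)*(k**2 + 10*k + 31)/(30*(3*k + 14)) gives s_k = k*(k**2 + 10*k + 31)/(10*(k**3 + 10*k**2 + 31*k + 30)).
Δs = 3*(3*k + 14)/(k**5 + 20*k**4 + 155*k**3 + 580*k**2 + 1044*k + 720), as required.

s_k = \frac{k \left(k^{2} + 10 k + 31\right)}{10 \left(k^{3} + 10 k^{2} + 31 k + 30\right)}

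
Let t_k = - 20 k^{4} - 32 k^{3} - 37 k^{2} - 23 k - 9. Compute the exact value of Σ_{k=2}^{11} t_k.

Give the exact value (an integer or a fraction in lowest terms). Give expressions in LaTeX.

Σ = -959090

Step 1: r(k) = (20*k**4 + 112*k**3 + 253*k**2 + 273*k + 121)/(20*k**4 + 32*k**3 + 37*k**2 + 23*k + 9).
Factor: A=1; B=1; C=k**4 + 8*k**3/5 + 37*k**2/20 + 23*k/20 + 9/20.
Solve (1)·f(k+1) − (1)·f(k) = k**4 + 8*k**3/5 + 37*k**2/20 + 23*k/20 + 9/20.
Bound: deg f ≤ 5.
A polynomial solution: f(k) = k*(4*k**4 - 2*k**3 + 3*k**2 + k + 3)/20.
Certificate R = B(k−1)f/C = k*(4*k**4 - 2*k**3 + 3*k**2 + k + 3)/(20*k**4 + 32*k**3 + 37*k**2 + 23*k + 9) gives s_k = k*(-4*k**4 + 2*k**3 - 3*k**2 - k - 3).
Δs = -20*k**4 - 32*k**3 - 37*k**2 - 23*k - 9, as required.
Telescoping: Σ = s_(12) − s_(2) = -959220 − (-130) = -959090.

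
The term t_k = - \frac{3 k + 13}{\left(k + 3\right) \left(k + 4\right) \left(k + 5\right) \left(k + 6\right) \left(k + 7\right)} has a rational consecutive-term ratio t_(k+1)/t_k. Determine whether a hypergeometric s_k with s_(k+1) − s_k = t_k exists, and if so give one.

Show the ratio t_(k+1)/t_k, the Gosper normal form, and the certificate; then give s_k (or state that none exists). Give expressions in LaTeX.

s_k = \frac{k \left(- k^{2} - 14 k - 63\right)}{90 \left(k^{3} + 14 k^{2} + 63 k + 90\right)}

t_(k+1)/t_k = (k + 3)*(3*k + 16)/((k + 8)*(3*k + 13)).
A = k + 3, B = k + 8, C = k + 13/3.
Key eq: (k + 3)·f(k+1) = (k + 7)·f(k) + (k + 13/3).
From deg A=1, deg B=1, deg C=1: d=4.
Solving with deg f ≤ 4: f(k) = k*(k + 4)*(k**2 + 14*k + 63)/270.
Get s_k = R·t_k = k*(-k**2 - 14*k - 63)/(90*(k**3 + 14*k**2 + 63*k + 90)) with R(k) = B(k−1)f(k)/C(k) = k*(k + 4)*(k + 7)*(k**2 + 14*k + 63)/(90*(3*k + 13)).
Verify: (-3*k - 13)/(k**5 + 25*k**4 + 245*k**3 + 1175*k**2 + 2754*k + 2520) matches t_k.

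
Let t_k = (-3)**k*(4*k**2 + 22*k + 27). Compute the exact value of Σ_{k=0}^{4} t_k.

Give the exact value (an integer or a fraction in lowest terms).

Σ = 11667

Step 1: r(k) = 3*(-4*k**2 - 30*k - 53)/(4*k**2 + 22*k + 27).
A = -3, B = 1, C = k**2 + 11*k/2 + 27/4.
Set up (-3)·f(k+1) − (1)·f(k) − (k**2 + 11*k/2 + 27/4) = 0.
d = 2 from the (0,0,2) case.
Solve for f: f(k) = -(k + 1)*(k + 3)/4 (degree 2 ≤ 2).
Certificate R = B(k−1)f/C = -(k + 1)*(k + 3)/(4*k**2 + 22*k + 27) gives s_k = (-3)**k*(-k**2 - 4*k - 3).
Δs = (-3)**k*(4*k**2 + 22*k + 27), as required.
Telescoping: Σ = s_(5) − s_(0) = 11664 − (-3) = 11667.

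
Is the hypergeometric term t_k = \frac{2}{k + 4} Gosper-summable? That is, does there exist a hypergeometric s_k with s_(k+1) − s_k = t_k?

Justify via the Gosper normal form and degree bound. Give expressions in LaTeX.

The ratio is (k + 4)/(k + 5).
Gosper form: A/B · C(k+1)/C(k) with A=k + 4, B=k + 5, C=1.
Set up (k + 4)·f(k+1) − (k + 4)·f(k) − (1) = 0.
Bound: deg f ≤ 0.
Write f(k) = c0. Then LHS − RHS = -1, requiring -1 = 0: contradictory. No certificate.

No — t_k has no hypergeometric antidifference.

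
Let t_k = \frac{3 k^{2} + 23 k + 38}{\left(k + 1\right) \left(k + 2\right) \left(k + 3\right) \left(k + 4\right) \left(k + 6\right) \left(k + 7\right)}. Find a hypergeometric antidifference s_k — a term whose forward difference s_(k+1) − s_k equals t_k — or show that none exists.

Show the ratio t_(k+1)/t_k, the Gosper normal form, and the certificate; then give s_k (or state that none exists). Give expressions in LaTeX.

s_k = \frac{k \left(k^{2} + 10 k + 27\right)}{18 \left(k^{3} + 10 k^{2} + 27 k + 18\right)}

The ratio is (k + 1)*(k + 6)*(23*k + 3*(k + 1)**2 + 61)/((k + 5)*(k + 8)*(3*k**2 + 23*k + 38)).
A = k + 1, B = k + 8, C = k**3 + 38*k**2/3 + 51*k + 190/3.
Need (k + 1)·f(k+1) − (k + 7)·f(k) = k**3 + 38*k**2/3 + 51*k + 190/3.
Bound: deg f ≤ 6.
Solving with deg f ≤ 6: f(k) = k*(k + 2)*(k + 4)*(k + 5)*(k**2 + 10*k + 27)/54.
So s_k = (B(k−1)f/C)·t_k = (k*(k + 2)*(k + 4)*(k + 7)*(k**2 + 10*k + 27)/(18*(3*k**2 + 23*k + 38)))·t_k = k*(k**2 + 10*k + 27)/(18*(k**3 + 10*k**2 + 27*k + 18)).
Verify: (3*k**2 + 23*k + 38)/(k**6 + 23*k**5 + 207*k**4 + 925*k**3 + 2144*k**2 + 2412*k + 1008) matches t_k.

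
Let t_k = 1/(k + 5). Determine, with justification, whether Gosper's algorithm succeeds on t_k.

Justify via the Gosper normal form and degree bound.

No — the linear system for f has no solution.

t_(k+1)/t_k = (k + 5)/(k + 6).
Gosper form: A/B · C(k+1)/C(k) with A=k + 5, B=k + 6, C=1.
Key eq: (k + 5)·f(k+1) = (k + 5)·f(k) + (1).
Bound: deg f ≤ 0.
Write f(k) = c0. Then LHS − RHS = -1, requiring -1 = 0: contradictory. No certificate.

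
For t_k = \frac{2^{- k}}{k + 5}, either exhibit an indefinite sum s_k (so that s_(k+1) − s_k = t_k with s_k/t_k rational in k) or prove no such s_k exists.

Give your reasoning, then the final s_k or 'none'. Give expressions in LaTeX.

r(k) = (k + 5)/(2*(k + 6)) after simplifying.
Gosper form: A/B · C(k+1)/C(k) with A=k/2 + 5/2, B=k + 6, C=1.
Set up (k/2 + 5/2)·f(k+1) − (k + 5)·f(k) − (1) = 0.
From deg A=1, deg B=1, deg C=0: d=-1.
deg f ≤ -1 is impossible — no certificate.

none — t_k is not Gosper-summable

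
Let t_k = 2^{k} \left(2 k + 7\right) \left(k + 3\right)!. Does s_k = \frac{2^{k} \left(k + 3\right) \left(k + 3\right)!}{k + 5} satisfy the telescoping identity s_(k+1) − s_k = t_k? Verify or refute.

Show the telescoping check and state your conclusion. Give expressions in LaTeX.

Invalid: residual - \frac{2^{k + 1} \left(2 k^{2} + 17 k + 34\right) \left(k + 3\right)!}{\left(k + 5\right) \left(k + 6\right)} ≠ 0.

s_(k+1) = 2**(k + 1)*(k + 4)*factorial(k + 4)/(k + 6)
s_(k+1) − s_k = 2**k*(2*k**3 + 25*k**2 + 103*k + 142)*factorial(k + 3)/((k + 5)*(k + 6))
(s_(k+1) − s_k) − t_k = -2**(k + 1)*(2*k**2 + 17*k + 34)*factorial(k + 3)/((k + 5)*(k + 6))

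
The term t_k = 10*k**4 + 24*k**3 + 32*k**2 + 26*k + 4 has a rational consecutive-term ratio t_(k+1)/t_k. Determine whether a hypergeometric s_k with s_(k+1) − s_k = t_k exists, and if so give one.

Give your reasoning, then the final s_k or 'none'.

Compute t_(k+1)/t_k: get (5*k**4 + 32*k**3 + 82*k**2 + 101*k + 48)/(5*k**4 + 12*k**3 + 16*k**2 + 13*k + 2).
A = 1, B = 1, C = k**4 + 12*k**3/5 + 16*k**2/5 + 13*k/5 + 2/5.
Need (1)·f(k+1) − (1)·f(k) = k**4 + 12*k**3/5 + 16*k**2/5 + 13*k/5 + 2/5.
d = 5 from the (0,0,4) case.
A polynomial solution: f(k) = k*(2*k**4 + k**3 + 2*k**2 + 3*k - 4)/10.
Certificate R = B(k−1)f/C = k*(2*k**4 + k**3 + 2*k**2 + 3*k - 4)/(2*(5*k**4 + 12*k**3 + 16*k**2 + 13*k + 2)) gives s_k = k*(2*k**4 + k**3 + 2*k**2 + 3*k - 4).
Check: Δs_k = 10*k**4 + 24*k**3 + 32*k**2 + 26*k + 4. ✓

s_k = k*(2*k**4 + k**3 + 2*k**2 + 3*k - 4)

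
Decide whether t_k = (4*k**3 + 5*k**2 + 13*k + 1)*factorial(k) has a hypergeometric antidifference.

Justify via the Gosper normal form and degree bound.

The ratio is (4*k**4 + 21*k**3 + 52*k**2 + 58*k + 23)/(4*k**3 + 5*k**2 + 13*k + 1).
Take A(k)=k + 1, B(k)=1, C(k)=k**3 + 5*k**2/4 + 13*k/4 + 1/4.
f must satisfy (k + 1)·f(k+1) − (1)·f(k) = k**3 + 5*k**2/4 + 13*k/4 + 1/4.
Degrees (1,0,3) ⇒ d ≤ 2.
Solve for f: f(k) = (4*k**2 - 3*k + 4)/4 (degree 2 ≤ 2).
So s_k = (B(k−1)f/C)·t_k = ((4*k**2 - 3*k + 4)/(4*k**3 + 5*k**2 + 13*k + 1))·t_k = (4*k**2 - 3*k + 4)*factorial(k).
Δs = (4*k**3 + 5*k**2 + 13*k + 1)*factorial(k), as required.

Yes. s_k = (4*k**2 - 3*k + 4)*factorial(k).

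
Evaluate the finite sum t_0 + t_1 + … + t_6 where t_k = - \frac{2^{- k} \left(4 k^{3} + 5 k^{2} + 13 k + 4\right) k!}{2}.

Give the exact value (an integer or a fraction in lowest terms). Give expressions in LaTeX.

Ratio r(k) = (4*k**4 + 21*k**3 + 52*k**2 + 61*k + 26)/(2*(4*k**3 + 5*k**2 + 13*k + 4)).
So A=k/2 + 1/2 and B=1, with C=k**3 + 5*k**2/4 + 13*k/4 + 1.
f must satisfy (k/2 + 1/2)·f(k+1) − (1)·f(k) = k**3 + 5*k**2/4 + 13*k/4 + 1.
Bound: deg f ≤ 2.
Match coefficients ⇒ f(k) = (4*k**2 + k + 1)/2.
So s_k = (B(k−1)f/C)·t_k = (2*(4*k**2 + k + 1)/(4*k**3 + 5*k**2 + 13*k + 4))·t_k = -(4*k**2 + k + 1)*factorial(k)/2**k.
s_(k+1) − s_k = -(4*k**3 + 5*k**2 + 13*k + 4)*factorial(k)/(2*2**k) = t_k.
Evaluate s at k=7 and k=0: -16065/2 and -1; difference -16063/2.

Σ = -16063/2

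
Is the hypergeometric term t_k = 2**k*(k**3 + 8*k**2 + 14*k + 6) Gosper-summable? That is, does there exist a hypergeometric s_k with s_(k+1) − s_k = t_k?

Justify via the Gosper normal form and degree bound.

Compute t_(k+1)/t_k: get 2*(k**3 + 11*k**2 + 33*k + 29)/(k**3 + 8*k**2 + 14*k + 6).
A = 2, B = 1, C = k**3 + 8*k**2 + 14*k + 6.
Need (2)·f(k+1) − (1)·f(k) = k**3 + 8*k**2 + 14*k + 6.
From deg A=0, deg B=0, deg C=3: d=3.
Coefficient equations give f(k) = k**2*(k + 2).
Then R = B(k−1)f/C = k**2*(k + 2)/(k**3 + 8*k**2 + 14*k + 6), so s_k = R(k)·t_k = 2**k*k**2*(k + 2).
Verify: 2**k*(k**3 + 8*k**2 + 14*k + 6) matches t_k.

Yes. s_k = 2**k*k**2*(k + 2).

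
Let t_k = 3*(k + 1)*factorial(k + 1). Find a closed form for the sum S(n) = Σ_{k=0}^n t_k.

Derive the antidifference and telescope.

S(n) = 3*factorial(n + 2) - 3

The ratio is (k + 2)**2/(k + 1).
A = k + 2, B = 1, C = k + 1.
Set up (k + 2)·f(k+1) − (1)·f(k) − (k + 1) = 0.
Bound: deg f ≤ 0.
Solving with deg f ≤ 0: f(k) = 1.
Certificate R = B(k−1)f/C = 1/(k + 1) gives s_k = 3*factorial(k + 1).
Verify: 3*(k + 1)*factorial(k + 1) matches t_k.
s_(n+1) = 3*factorial(n + 2) and s_(0) = 3, so S(n) = 3*factorial(n + 2) - 3.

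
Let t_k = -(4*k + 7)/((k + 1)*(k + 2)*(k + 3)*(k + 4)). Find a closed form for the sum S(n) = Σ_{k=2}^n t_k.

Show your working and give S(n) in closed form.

S(n) = (-7*n**3 - 63*n**2 - 62*n + 132)/(60*(n**3 + 9*n**2 + 26*n + 24))

The ratio is (k + 1)*(4*k + 11)/((k + 5)*(4*k + 7)).
So A=k + 1 and B=k + 5, with C=k + 7/4.
Set up (k + 1)·f(k+1) − (k + 4)·f(k) − (k + 7/4) = 0.
Bound: deg f ≤ 3.
A polynomial solution: f(k) = k*(k**2 + 6*k + 7)/8.
R(k) = B(k−1)·f(k)/C(k) = k*(k + 4)*(k**2 + 6*k + 7)/(2*(4*k + 7)); s_k = R·t_k = k*(-k**2 - 6*k - 7)/(2*(k + 1)*(k + 2)*(k + 3)).
Δs = (-4*k - 7)/(k**4 + 10*k**3 + 35*k**2 + 50*k + 24), as required.
s_(n+1) = (-n**3 - 9*n**2 - 22*n - 14)/(2*(n**3 + 9*n**2 + 26*n + 24)) and s_(2) = -23/60, so S(n) = (-7*n**3 - 63*n**2 - 62*n + 132)/(60*(n**3 + 9*n**2 + 26*n + 24)).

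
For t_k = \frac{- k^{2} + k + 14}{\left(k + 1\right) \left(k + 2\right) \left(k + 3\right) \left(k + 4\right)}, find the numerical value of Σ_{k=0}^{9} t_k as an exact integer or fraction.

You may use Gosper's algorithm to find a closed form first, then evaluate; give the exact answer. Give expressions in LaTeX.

Σ = 625/858

Compute t_(k+1)/t_k: get (k + 1)*(k - (k + 1)**2 + 15)/((k + 5)*(-k**2 + k + 14)).
A = k + 1, B = k + 5, C = k**2 - k - 14.
Solve (k + 1)·f(k+1) − (k + 4)·f(k) = k**2 - k - 14.
Degrees (1,1,2) ⇒ d ≤ 3.
Coefficient equations give f(k) = -k*(k + 5)*(2*k + 5)/3.
Then R = B(k−1)f/C = -k*(k + 4)*(k + 5)*(2*k + 5)/(3*(k**2 - k - 14)), so s_k = R(k)·t_k = k*(2*k**2 + 15*k + 25)/(3*(k + 1)*(k + 2)*(k + 3)).
Verify: (-k**2 + k + 14)/(k**4 + 10*k**3 + 35*k**2 + 50*k + 24) matches t_k.
Σ_(k=0)^(9) t_k = s_(10) − s_(0) = 625/858 − (0) = 625/858.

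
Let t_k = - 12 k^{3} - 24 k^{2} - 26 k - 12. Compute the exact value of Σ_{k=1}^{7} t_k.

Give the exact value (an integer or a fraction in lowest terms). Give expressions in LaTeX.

Σ = -13580

The ratio is (6*k**3 + 30*k**2 + 55*k + 37)/(6*k**3 + 12*k**2 + 13*k + 6).
So A=1 and B=1, with C=k**3 + 2*k**2 + 13*k/6 + 1.
Key eq: (1)·f(k+1) = (1)·f(k) + (k**3 + 2*k**2 + 13*k/6 + 1).
Bound: deg f ≤ 4.
Coefficient equations give f(k) = k*(3*k**3 + 2*k**2 + 4*k + 3)/12.
Certificate R = B(k−1)f/C = k*(3*k**3 + 2*k**2 + 4*k + 3)/(2*(6*k**3 + 12*k**2 + 13*k + 6)) gives s_k = k*(-3*k**3 - 2*k**2 - 4*k - 3).
Δs = -12*k**3 - 24*k**2 - 26*k - 12, as required.
Σ_(k=1)^(7) t_k = s_(8) − s_(1) = -13592 − (-12) = -13580.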